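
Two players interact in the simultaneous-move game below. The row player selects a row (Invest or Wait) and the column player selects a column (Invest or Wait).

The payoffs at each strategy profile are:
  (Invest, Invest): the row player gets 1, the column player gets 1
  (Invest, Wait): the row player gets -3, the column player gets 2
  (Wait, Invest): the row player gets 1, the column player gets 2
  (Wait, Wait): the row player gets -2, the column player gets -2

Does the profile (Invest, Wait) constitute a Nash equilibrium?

At (Invest, Wait), the row player earns -3; switching to Wait would give -2, so the row player would deviate.
The column player earns 2; switching to Invest would give 1, so the column player has no profitable deviation.
Since at least one player can profitably deviate, this is not a Nash equilibrium.

No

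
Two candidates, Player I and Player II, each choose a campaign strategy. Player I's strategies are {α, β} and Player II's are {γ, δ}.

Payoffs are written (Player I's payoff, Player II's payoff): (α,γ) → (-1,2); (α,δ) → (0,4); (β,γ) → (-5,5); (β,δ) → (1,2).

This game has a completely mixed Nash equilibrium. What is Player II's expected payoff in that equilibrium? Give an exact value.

First find p, the probability Player I plays α, from Player II's indifference between γ and δ: 2p + 5(1−p) = 4p + 2(1−p), giving p = 3/5.
Since Player II is indifferent in equilibrium, Player II's expected payoff equals the payoff from either column against (3/5, 2/5). Using γ: 2(3/5) + 5(2/5) = 16/5.

16/5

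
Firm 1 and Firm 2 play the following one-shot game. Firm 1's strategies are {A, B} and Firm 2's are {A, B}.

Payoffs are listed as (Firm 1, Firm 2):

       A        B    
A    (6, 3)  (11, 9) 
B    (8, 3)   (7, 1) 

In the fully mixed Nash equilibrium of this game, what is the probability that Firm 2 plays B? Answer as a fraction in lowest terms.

1/3

Let q be the probability that Firm 2 plays A. In a completely mixed equilibrium, Firm 1 must be indifferent between A and B.
Firm 1's expected payoff from A is 6q + 11(1−q); from B it is 8q + 7(1−q).
Setting these equal: −5q + 11 = q + 7, so q = 2/3.
Therefore Firm 2 plays B with probability 1 − 2/3 = 1/3.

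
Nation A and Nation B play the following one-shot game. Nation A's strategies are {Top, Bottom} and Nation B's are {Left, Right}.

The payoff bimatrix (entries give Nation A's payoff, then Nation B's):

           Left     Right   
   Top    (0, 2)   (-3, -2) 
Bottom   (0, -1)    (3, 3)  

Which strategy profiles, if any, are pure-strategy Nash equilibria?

(Top, Left) and (Bottom, Right)

(Top, Left): Nation A gets 0 ≥ 0 from Bottom, and Nation B gets 2 ≥ -2 from Right — Nash equilibrium.
(Top, Right): Nation A prefers Bottom (3 > -3); Nation B prefers Left (2 > -2) — not an equilibrium.
(Bottom, Left): Nation B prefers Right (3 > -1) — not an equilibrium.
(Bottom, Right): Nation A gets 3 ≥ -3 from Top, and Nation B gets 3 ≥ -1 from Left — Nash equilibrium.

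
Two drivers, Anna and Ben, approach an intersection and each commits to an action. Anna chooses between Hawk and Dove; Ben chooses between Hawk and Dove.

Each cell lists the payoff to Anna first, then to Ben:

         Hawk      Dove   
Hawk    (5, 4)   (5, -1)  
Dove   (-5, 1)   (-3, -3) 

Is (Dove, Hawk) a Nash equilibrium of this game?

No

At (Dove, Hawk), Anna earns -5; switching to Hawk would give 5, so Anna would deviate.
Ben earns 1; switching to Dove would give -3, so Ben has no profitable deviation.
Since at least one player can profitably deviate, this is not a Nash equilibrium.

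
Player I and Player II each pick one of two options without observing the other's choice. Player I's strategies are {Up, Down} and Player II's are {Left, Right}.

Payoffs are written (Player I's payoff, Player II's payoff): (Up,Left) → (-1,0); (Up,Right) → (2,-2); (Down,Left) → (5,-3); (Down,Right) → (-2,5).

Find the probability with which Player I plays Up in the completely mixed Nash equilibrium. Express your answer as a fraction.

4/5

Let x be the probability that Player I plays Up. In a completely mixed equilibrium, Player II must be indifferent between Left and Right.
Player II's expected payoff from Left is −3(1−x); from Right it is −2x + 5(1−x).
Setting these equal: 3x − 3 = −7x + 5, so x = 4/5.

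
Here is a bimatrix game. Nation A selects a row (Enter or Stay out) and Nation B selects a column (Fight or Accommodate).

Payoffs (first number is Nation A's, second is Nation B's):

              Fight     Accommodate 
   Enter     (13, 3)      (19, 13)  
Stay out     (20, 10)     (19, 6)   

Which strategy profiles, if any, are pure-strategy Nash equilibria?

(Enter, Fight): Nation A prefers Stay out (20 > 13); Nation B prefers Accommodate (13 > 3) — not an equilibrium.
(Enter, Accommodate): Nation A gets 19 ≥ 19 from Stay out, and Nation B gets 13 ≥ 3 from Fight — Nash equilibrium.
(Stay out, Fight): Nation A gets 20 ≥ 13 from Enter, and Nation B gets 10 ≥ 6 from Accommodate — Nash equilibrium.
(Stay out, Accommodate): Nation B prefers Fight (10 > 6) — not an equilibrium.

(Enter, Accommodate) and (Stay out, Fight)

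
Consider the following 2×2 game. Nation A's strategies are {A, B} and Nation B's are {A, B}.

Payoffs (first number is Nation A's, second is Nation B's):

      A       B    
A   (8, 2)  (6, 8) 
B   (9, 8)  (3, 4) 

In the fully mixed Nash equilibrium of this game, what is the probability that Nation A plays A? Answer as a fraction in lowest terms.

2/5

Let p be the probability that Nation A plays A. In a completely mixed equilibrium, Nation B must be indifferent between A and B.
Nation B's expected payoff from A is 2p + 8(1−p); from B it is 8p + 4(1−p).
Setting these equal: −6p + 8 = 4p + 4, so p = 2/5.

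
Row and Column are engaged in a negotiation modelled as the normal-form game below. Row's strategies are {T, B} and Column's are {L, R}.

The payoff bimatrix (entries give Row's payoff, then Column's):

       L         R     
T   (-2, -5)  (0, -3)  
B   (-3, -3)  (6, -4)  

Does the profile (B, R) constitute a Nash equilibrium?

At (B, R), Row earns 6; switching to T would give 0, so Row has no profitable deviation.
Column earns -4; switching to L would give -3, so Column would deviate.
Since at least one player can profitably deviate, this is not a Nash equilibrium.

No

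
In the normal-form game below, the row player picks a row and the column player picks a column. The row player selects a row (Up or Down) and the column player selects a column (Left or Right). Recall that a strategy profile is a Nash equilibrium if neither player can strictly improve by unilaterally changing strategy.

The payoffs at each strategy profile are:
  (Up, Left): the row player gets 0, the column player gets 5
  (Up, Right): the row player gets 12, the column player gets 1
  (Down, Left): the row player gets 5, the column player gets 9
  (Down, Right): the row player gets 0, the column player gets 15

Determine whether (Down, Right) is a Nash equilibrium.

At (Down, Right), the row player earns 0; switching to Up would give 12, so the row player would deviate.
The column player earns 15; switching to Left would give 9, so the column player has no profitable deviation.
Since at least one player can profitably deviate, this is not a Nash equilibrium.

No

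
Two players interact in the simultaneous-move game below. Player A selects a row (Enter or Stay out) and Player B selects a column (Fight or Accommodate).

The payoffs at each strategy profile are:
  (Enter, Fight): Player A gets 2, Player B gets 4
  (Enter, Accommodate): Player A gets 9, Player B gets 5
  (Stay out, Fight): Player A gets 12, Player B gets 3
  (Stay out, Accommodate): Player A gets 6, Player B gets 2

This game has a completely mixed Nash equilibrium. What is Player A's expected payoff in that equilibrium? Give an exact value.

First find q, the probability Player B plays Fight, from Player A's indifference between Enter and Stay out: 2q + 9(1−q) = 12q + 6(1−q), giving q = 3/13.
Since Player A is indifferent in equilibrium, Player A's expected payoff equals the payoff from either row against (3/13, 10/13). Using Enter: 2(3/13) + 9(10/13) = 96/13.

96/13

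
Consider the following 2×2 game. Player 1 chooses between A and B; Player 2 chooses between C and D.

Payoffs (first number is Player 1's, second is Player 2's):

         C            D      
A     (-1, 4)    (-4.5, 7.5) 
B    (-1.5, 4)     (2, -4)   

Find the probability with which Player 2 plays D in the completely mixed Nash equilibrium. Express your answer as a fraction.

1/14

Let q be the probability that Player 2 plays C. In a completely mixed equilibrium, Player 1 must be indifferent between A and B.
Player 1's expected payoff from A is −q − 4.5(1−q); from B it is −1.5q + 2(1−q).
Setting these equal: 3.5q − 4.5 = −3.5q + 2, so q = 13/14.
Therefore Player 2 plays D with probability 1 − 13/14 = 1/14.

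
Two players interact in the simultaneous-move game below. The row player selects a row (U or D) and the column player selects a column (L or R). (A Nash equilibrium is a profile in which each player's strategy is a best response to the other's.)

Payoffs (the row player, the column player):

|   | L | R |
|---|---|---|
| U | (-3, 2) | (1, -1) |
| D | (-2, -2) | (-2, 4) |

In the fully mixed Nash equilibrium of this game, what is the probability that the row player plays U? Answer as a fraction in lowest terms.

2/3

Let r be the probability that the row player plays U. In a completely mixed equilibrium, the column player must be indifferent between L and R.
The column player's expected payoff from L is 2r − 2(1−r); from R it is −r + 4(1−r).
Setting these equal: 4r − 2 = −5r + 4, so r = 2/3.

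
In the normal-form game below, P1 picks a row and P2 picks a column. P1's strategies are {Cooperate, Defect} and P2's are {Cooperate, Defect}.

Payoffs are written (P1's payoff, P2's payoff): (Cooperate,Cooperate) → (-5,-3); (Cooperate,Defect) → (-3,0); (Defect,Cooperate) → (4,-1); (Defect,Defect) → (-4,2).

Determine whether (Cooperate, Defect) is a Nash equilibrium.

Yes

At (Cooperate, Defect), P1 earns -3; switching to Defect would give -4, so P1 has no profitable deviation.
P2 earns 0; switching to Cooperate would give -3, so P2 has no profitable deviation.
Neither player can gain by a unilateral deviation, so this profile is a Nash equilibrium.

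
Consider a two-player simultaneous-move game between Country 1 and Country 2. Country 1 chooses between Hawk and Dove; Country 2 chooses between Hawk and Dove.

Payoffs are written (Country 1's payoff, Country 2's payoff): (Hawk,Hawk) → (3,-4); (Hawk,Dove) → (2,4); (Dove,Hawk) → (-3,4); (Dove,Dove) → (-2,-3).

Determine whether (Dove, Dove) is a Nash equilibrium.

At (Dove, Dove), Country 1 earns -2; switching to Hawk would give 2, so Country 1 would deviate.
Country 2 earns -3; switching to Hawk would give 4, so Country 2 would deviate.
Since at least one player can profitably deviate, this is not a Nash equilibrium.

No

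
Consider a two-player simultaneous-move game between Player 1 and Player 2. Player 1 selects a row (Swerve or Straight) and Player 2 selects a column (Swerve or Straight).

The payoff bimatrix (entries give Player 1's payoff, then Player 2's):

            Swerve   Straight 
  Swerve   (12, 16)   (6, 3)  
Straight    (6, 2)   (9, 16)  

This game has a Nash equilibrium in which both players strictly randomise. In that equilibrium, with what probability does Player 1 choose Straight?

13/27

Let r be the probability that Player 1 plays Swerve. In a completely mixed equilibrium, Player 2 must be indifferent between Swerve and Straight.
Player 2's expected payoff from Swerve is 16r + 2(1−r); from Straight it is 3r + 16(1−r).
Setting these equal: 14r + 2 = −13r + 16, so r = 14/27.
Therefore Player 1 plays Straight with probability 1 − 14/27 = 13/27.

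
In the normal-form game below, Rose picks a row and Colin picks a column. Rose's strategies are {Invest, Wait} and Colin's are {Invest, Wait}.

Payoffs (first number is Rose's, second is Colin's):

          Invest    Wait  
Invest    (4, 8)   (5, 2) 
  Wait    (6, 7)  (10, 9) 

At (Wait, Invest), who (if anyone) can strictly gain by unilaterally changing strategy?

Colin

Rose at (Wait, Invest) earns 6; deviating to Invest yields 4 — not better.
Colin earns 7; deviating to Wait yields 9 — a strict improvement.
Only Colin has a strictly profitable deviation.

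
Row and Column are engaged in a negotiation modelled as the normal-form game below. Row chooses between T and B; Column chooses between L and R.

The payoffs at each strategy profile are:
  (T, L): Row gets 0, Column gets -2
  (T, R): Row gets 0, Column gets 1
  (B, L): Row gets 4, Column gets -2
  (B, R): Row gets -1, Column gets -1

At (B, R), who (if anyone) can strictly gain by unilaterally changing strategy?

Row at (B, R) earns -1; deviating to T yields 0 — a strict improvement.
Column earns -1; deviating to L yields -2 — not better.
Only Row has a strictly profitable deviation.

Row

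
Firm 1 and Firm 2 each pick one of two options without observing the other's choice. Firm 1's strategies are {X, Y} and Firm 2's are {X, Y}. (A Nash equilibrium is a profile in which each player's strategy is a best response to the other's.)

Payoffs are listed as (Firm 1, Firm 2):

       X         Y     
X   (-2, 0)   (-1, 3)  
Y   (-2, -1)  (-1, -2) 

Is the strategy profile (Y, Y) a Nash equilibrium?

No

At (Y, Y), Firm 1 earns -1; switching to X would give -1, so Firm 1 has no profitable deviation.
Firm 2 earns -2; switching to X would give -1, so Firm 2 would deviate.
Since at least one player can profitably deviate, this is not a Nash equilibrium.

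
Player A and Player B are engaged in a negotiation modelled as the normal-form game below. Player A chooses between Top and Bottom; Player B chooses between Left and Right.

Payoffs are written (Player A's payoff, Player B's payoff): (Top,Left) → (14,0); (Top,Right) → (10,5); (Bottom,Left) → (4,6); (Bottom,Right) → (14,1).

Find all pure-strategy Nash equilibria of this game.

(Top, Left): Player B prefers Right (5 > 0) — not an equilibrium.
(Top, Right): Player A prefers Bottom (14 > 10) — not an equilibrium.
(Bottom, Left): Player A prefers Top (14 > 4) — not an equilibrium.
(Bottom, Right): Player B prefers Left (6 > 1) — not an equilibrium.

none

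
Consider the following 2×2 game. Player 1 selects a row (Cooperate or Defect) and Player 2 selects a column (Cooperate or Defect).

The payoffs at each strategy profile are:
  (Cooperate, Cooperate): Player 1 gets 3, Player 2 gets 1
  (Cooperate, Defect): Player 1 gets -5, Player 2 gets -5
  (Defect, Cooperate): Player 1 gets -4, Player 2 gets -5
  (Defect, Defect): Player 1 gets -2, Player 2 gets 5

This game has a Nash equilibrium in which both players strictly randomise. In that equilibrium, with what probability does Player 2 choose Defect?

7/10

Let q be the probability that Player 2 plays Cooperate. In a completely mixed equilibrium, Player 1 must be indifferent between Cooperate and Defect.
Player 1's expected payoff from Cooperate is 3q − 5(1−q); from Defect it is −4q − 2(1−q).
Setting these equal: 8q − 5 = −2q − 2, so q = 3/10.
Therefore Player 2 plays Defect with probability 1 − 3/10 = 7/10.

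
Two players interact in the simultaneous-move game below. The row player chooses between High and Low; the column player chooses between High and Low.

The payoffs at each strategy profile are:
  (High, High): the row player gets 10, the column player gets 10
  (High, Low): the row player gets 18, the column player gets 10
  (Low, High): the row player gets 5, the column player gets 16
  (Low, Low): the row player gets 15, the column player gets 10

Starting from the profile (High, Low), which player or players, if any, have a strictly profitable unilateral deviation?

The row player at (High, Low) earns 18; deviating to Low yields 15 — not better.
The column player earns 10; deviating to High yields 10 — not better.
Neither player can strictly improve; the profile is a Nash equilibrium.

Neither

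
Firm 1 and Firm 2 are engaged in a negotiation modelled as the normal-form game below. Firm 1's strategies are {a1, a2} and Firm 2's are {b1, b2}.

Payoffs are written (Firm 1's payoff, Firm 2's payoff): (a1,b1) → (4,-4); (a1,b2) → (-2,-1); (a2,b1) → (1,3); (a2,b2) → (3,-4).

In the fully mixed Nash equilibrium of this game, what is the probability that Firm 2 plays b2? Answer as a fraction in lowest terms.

3/8

Let c be the probability that Firm 2 plays b1. In a completely mixed equilibrium, Firm 1 must be indifferent between a1 and a2.
Firm 1's expected payoff from a1 is 4c − 2(1−c); from a2 it is c + 3(1−c).
Setting these equal: 6c − 2 = −2c + 3, so c = 5/8.
Therefore Firm 2 plays b2 with probability 1 − 5/8 = 3/8.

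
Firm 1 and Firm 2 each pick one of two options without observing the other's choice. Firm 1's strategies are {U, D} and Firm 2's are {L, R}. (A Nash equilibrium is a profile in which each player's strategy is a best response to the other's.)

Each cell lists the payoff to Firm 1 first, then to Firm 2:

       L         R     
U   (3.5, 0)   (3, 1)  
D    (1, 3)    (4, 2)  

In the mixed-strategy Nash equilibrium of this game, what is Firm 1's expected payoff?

22/7

First find q, the probability Firm 2 plays L, from Firm 1's indifference between U and D: 3.5q + 3(1−q) = q + 4(1−q), giving q = 2/7.
Since Firm 1 is indifferent in equilibrium, Firm 1's expected payoff equals the payoff from either row against (2/7, 5/7). Using U: 3.5(2/7) + 3(5/7) = 22/7.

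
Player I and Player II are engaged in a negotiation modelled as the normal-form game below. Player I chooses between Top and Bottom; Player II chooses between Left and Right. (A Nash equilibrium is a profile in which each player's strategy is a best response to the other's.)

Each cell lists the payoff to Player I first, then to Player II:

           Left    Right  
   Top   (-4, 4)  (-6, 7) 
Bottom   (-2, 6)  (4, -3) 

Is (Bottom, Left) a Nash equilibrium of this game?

At (Bottom, Left), Player I earns -2; switching to Top would give -4, so Player I has no profitable deviation.
Player II earns 6; switching to Right would give -3, so Player II has no profitable deviation.
Neither player can gain by a unilateral deviation, so this profile is a Nash equilibrium.

Yes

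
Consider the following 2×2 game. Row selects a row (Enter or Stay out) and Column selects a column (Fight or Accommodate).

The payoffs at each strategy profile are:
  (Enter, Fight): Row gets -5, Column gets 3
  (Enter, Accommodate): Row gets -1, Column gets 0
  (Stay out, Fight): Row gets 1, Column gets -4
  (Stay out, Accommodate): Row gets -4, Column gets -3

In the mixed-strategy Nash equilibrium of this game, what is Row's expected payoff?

First find y, the probability Column plays Fight, from Row's indifference between Enter and Stay out: −5y − (1−y) = y − 4(1−y), giving y = 1/3.
Since Row is indifferent in equilibrium, Row's expected payoff equals the payoff from either row against (1/3, 2/3). Using Enter: −5(1/3) − (2/3) = -7/3.

-7/3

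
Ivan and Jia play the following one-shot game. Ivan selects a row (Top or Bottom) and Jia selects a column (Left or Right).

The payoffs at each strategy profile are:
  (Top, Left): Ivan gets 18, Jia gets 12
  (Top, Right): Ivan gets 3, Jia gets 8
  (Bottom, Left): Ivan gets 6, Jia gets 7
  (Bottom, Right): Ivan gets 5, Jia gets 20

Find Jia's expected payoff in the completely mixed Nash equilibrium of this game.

184/17

First find x, the probability Ivan plays Top, from Jia's indifference between Left and Right: 12x + 7(1−x) = 8x + 20(1−x), giving x = 13/17.
Since Jia is indifferent in equilibrium, Jia's expected payoff equals the payoff from either column against (13/17, 4/17). Using Left: 12(13/17) + 7(4/17) = 184/17.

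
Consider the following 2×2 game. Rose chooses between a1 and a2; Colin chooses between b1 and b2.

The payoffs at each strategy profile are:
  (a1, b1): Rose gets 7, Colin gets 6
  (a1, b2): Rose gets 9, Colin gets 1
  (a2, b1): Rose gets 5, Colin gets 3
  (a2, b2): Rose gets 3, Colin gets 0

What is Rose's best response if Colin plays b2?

Against b2, Rose earns 9 from a1 and 3 from a2.
So a1 is the best response.

a1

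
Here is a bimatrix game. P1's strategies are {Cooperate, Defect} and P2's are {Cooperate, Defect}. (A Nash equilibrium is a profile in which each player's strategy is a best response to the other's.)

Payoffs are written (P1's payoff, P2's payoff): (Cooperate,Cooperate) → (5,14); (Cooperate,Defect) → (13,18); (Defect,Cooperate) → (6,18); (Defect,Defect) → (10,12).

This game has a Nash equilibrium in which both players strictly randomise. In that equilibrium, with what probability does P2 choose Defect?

1/4

Let c be the probability that P2 plays Cooperate. In a completely mixed equilibrium, P1 must be indifferent between Cooperate and Defect.
P1's expected payoff from Cooperate is 5c + 13(1−c); from Defect it is 6c + 10(1−c).
Setting these equal: −8c + 13 = −4c + 10, so c = 3/4.
Therefore P2 plays Defect with probability 1 − 3/4 = 1/4.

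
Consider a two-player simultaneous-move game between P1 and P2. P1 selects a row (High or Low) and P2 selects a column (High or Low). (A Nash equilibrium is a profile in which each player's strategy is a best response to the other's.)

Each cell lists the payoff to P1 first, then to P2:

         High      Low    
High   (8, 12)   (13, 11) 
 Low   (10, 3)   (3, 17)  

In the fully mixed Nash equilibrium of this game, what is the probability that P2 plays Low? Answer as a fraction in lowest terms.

1/6

Let c be the probability that P2 plays High. In a completely mixed equilibrium, P1 must be indifferent between High and Low.
P1's expected payoff from High is 8c + 13(1−c); from Low it is 10c + 3(1−c).
Setting these equal: −5c + 13 = 7c + 3, so c = 5/6.
Therefore P2 plays Low with probability 1 − 5/6 = 1/6.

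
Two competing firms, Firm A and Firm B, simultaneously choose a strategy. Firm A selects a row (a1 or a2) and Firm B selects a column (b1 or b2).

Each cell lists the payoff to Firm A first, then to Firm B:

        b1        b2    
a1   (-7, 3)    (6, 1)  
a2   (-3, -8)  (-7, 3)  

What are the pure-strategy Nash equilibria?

(a1, b1): Firm A prefers a2 (-3 > -7) — not an equilibrium.
(a1, b2): Firm B prefers b1 (3 > 1) — not an equilibrium.
(a2, b1): Firm B prefers b2 (3 > -8) — not an equilibrium.
(a2, b2): Firm A prefers a1 (6 > -7) — not an equilibrium.

none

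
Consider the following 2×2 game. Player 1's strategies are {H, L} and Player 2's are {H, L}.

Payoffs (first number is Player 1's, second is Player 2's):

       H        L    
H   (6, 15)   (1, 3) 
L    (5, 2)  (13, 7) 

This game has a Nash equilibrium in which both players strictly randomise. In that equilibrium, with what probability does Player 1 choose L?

Let p be the probability that Player 1 plays H. In a completely mixed equilibrium, Player 2 must be indifferent between H and L.
Player 2's expected payoff from H is 15p + 2(1−p); from L it is 3p + 7(1−p).
Setting these equal: 13p + 2 = −4p + 7, so p = 5/17.
Therefore Player 1 plays L with probability 1 − 5/17 = 12/17.

12/17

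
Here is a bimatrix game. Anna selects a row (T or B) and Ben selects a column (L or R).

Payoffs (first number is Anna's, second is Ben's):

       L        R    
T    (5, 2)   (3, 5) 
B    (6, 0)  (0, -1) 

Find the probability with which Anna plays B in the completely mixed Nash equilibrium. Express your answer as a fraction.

Let p be the probability that Anna plays T. In a completely mixed equilibrium, Ben must be indifferent between L and R.
Ben's expected payoff from L is 2p; from R it is 5p − (1−p).
Setting these equal: 2p = 6p − 1, so p = 1/4.
Therefore Anna plays B with probability 1 − 1/4 = 3/4.

3/4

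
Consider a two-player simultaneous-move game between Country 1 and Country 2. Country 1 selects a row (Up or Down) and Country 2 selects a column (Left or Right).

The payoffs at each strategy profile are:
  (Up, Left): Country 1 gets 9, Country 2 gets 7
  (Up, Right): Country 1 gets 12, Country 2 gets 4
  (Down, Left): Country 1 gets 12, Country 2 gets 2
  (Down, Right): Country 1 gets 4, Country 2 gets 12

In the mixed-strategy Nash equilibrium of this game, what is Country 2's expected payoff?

First find x, the probability Country 1 plays Up, from Country 2's indifference between Left and Right: 7x + 2(1−x) = 4x + 12(1−x), giving x = 10/13.
Since Country 2 is indifferent in equilibrium, Country 2's expected payoff equals the payoff from either column against (10/13, 3/13). Using Left: 7(10/13) + 2(3/13) = 76/13.

76/13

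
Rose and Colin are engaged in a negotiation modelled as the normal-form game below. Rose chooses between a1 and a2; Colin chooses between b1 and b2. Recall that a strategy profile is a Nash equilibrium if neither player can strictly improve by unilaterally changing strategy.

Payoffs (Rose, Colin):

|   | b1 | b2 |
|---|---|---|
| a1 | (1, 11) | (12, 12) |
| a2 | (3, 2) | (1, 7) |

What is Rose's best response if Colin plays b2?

Against b2, Rose earns 12 from a1 and 1 from a2.
So a1 is the best response.

a1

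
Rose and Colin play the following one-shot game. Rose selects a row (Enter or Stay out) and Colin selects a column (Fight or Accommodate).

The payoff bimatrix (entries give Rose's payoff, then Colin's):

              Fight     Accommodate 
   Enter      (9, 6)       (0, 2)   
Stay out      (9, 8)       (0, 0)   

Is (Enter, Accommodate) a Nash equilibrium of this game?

At (Enter, Accommodate), Rose earns 0; switching to Stay out would give 0, so Rose has no profitable deviation.
Colin earns 2; switching to Fight would give 6, so Colin would deviate.
Since at least one player can profitably deviate, this is not a Nash equilibrium.

No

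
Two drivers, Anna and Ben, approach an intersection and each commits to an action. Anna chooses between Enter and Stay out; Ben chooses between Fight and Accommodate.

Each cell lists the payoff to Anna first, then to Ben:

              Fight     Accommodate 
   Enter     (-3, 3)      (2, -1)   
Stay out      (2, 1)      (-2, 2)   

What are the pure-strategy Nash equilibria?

(Enter, Fight): Anna prefers Stay out (2 > -3) — not an equilibrium.
(Enter, Accommodate): Ben prefers Fight (3 > -1) — not an equilibrium.
(Stay out, Fight): Ben prefers Accommodate (2 > 1) — not an equilibrium.
(Stay out, Accommodate): Anna prefers Enter (2 > -2) — not an equilibrium.

none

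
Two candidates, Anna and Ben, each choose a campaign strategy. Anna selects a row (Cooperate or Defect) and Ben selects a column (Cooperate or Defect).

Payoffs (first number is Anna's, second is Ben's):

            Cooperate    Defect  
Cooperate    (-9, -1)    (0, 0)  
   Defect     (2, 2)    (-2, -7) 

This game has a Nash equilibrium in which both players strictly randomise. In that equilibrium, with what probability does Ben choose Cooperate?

Let q be the probability that Ben plays Cooperate. In a completely mixed equilibrium, Anna must be indifferent between Cooperate and Defect.
Anna's expected payoff from Cooperate is −9q; from Defect it is 2q − 2(1−q).
Setting these equal: −9q = 4q − 2, so q = 2/13.

2/13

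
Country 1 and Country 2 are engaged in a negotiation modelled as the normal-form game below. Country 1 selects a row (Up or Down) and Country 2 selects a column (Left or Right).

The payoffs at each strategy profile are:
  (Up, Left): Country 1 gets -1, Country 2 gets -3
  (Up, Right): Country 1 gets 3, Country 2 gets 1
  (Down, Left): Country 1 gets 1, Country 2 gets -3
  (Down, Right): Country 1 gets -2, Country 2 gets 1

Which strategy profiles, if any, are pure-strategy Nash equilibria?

(Up, Right)

(Up, Left): Country 1 prefers Down (1 > -1); Country 2 prefers Right (1 > -3) — not an equilibrium.
(Up, Right): Country 1 gets 3 ≥ -2 from Down, and Country 2 gets 1 ≥ -3 from Left — Nash equilibrium.
(Down, Left): Country 2 prefers Right (1 > -3) — not an equilibrium.
(Down, Right): Country 1 prefers Up (3 > -2) — not an equilibrium.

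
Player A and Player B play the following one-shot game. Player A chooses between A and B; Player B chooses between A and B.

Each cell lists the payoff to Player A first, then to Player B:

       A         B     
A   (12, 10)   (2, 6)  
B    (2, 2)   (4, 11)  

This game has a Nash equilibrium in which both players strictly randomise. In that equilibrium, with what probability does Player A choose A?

Let r be the probability that Player A plays A. In a completely mixed equilibrium, Player B must be indifferent between A and B.
Player B's expected payoff from A is 10r + 2(1−r); from B it is 6r + 11(1−r).
Setting these equal: 8r + 2 = −5r + 11, so r = 9/13.

9/13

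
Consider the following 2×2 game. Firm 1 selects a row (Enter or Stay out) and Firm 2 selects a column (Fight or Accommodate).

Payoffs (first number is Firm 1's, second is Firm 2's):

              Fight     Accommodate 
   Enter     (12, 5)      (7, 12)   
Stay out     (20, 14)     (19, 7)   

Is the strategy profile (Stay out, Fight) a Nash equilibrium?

Yes

At (Stay out, Fight), Firm 1 earns 20; switching to Enter would give 12, so Firm 1 has no profitable deviation.
Firm 2 earns 14; switching to Accommodate would give 7, so Firm 2 has no profitable deviation.
Neither player can gain by a unilateral deviation, so this profile is a Nash equilibrium.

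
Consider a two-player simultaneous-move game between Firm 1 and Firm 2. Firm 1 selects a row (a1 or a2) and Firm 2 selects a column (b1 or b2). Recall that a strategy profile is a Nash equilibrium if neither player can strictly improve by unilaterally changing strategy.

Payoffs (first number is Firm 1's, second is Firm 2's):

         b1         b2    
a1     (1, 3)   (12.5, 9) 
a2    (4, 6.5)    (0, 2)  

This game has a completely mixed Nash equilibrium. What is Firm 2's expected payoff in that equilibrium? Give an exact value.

First find x, the probability Firm 1 plays a1, from Firm 2's indifference between b1 and b2: 3x + 6.5(1−x) = 9x + 2(1−x), giving x = 3/7.
Since Firm 2 is indifferent in equilibrium, Firm 2's expected payoff equals the payoff from either column against (3/7, 4/7). Using b1: 3(3/7) + 6.5(4/7) = 5.

5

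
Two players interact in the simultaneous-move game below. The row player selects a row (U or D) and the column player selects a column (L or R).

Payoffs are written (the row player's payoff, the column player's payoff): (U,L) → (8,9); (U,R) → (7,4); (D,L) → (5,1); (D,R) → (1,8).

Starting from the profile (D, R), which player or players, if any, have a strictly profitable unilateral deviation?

The row player

The row player at (D, R) earns 1; deviating to U yields 7 — a strict improvement.
The column player earns 8; deviating to L yields 1 — not better.
Only the row player has a strictly profitable deviation.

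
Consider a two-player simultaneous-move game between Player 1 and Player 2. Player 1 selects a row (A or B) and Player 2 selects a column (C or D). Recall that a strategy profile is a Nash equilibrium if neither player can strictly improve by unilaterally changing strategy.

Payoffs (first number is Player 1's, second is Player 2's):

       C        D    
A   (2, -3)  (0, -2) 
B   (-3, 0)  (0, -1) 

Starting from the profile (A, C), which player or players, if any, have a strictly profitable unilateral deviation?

Player 2

Player 1 at (A, C) earns 2; deviating to B yields -3 — not better.
Player 2 earns -3; deviating to D yields -2 — a strict improvement.
Only Player 2 has a strictly profitable deviation.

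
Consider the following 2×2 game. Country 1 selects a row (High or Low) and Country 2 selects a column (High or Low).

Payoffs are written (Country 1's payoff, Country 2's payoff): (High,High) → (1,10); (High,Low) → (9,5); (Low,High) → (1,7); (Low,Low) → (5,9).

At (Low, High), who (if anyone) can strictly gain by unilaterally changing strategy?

Country 1 at (Low, High) earns 1; deviating to High yields 1 — not better.
Country 2 earns 7; deviating to Low yields 9 — a strict improvement.
Only Country 2 has a strictly profitable deviation.

Country 2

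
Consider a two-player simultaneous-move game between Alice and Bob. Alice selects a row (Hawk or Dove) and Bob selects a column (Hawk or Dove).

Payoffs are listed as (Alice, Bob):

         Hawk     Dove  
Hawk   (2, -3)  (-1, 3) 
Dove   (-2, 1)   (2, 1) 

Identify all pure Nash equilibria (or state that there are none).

(Hawk, Hawk): Bob prefers Dove (3 > -3) — not an equilibrium.
(Hawk, Dove): Alice prefers Dove (2 > -1) — not an equilibrium.
(Dove, Hawk): Alice prefers Hawk (2 > -2) — not an equilibrium.
(Dove, Dove): Alice gets 2 ≥ -1 from Hawk, and Bob gets 1 ≥ 1 from Hawk — Nash equilibrium.

(Dove, Dove)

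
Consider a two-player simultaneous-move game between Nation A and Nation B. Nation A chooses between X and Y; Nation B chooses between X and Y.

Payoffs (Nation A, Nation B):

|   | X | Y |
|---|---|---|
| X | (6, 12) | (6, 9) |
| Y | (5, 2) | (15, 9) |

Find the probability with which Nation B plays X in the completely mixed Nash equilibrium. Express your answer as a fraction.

Let c be the probability that Nation B plays X. In a completely mixed equilibrium, Nation A must be indifferent between X and Y.
Nation A's expected payoff from X is 6c + 6(1−c); from Y it is 5c + 15(1−c).
Setting these equal: 6 = −10c + 15, so c = 9/10.

9/10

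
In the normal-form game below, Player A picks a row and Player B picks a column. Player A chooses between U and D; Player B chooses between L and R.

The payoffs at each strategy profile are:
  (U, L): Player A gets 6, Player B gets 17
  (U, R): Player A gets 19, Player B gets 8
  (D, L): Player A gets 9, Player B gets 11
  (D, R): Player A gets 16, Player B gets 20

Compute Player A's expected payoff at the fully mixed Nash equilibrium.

First find q, the probability Player B plays L, from Player A's indifference between U and D: 6q + 19(1−q) = 9q + 16(1−q), giving q = 1/2.
Since Player A is indifferent in equilibrium, Player A's expected payoff equals the payoff from either row against (1/2, 1/2). Using U: 6(1/2) + 19(1/2) = 25/2.

25/2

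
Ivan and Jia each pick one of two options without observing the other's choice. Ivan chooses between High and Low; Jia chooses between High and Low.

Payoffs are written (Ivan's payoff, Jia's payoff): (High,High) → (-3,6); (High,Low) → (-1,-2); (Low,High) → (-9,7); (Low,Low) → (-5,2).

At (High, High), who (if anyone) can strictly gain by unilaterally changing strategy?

Ivan at (High, High) earns -3; deviating to Low yields -9 — not better.
Jia earns 6; deviating to Low yields -2 — not better.
Neither player can strictly improve; the profile is a Nash equilibrium.

Neither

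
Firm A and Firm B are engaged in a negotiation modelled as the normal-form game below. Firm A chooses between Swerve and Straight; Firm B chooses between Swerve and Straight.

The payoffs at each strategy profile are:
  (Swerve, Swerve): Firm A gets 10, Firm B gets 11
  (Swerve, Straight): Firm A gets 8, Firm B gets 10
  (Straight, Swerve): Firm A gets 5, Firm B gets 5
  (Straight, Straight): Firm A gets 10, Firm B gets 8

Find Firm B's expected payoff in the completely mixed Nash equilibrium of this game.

19/2

First find p, the probability Firm A plays Swerve, from Firm B's indifference between Swerve and Straight: 11p + 5(1−p) = 10p + 8(1−p), giving p = 3/4.
Since Firm B is indifferent in equilibrium, Firm B's expected payoff equals the payoff from either column against (3/4, 1/4). Using Swerve: 11(3/4) + 5(1/4) = 19/2.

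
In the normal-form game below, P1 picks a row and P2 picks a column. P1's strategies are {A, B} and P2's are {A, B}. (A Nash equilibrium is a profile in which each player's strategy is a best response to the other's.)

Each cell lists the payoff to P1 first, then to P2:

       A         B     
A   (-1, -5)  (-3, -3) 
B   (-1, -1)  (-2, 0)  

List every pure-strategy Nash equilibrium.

(B, B)

(A, A): P2 prefers B (-3 > -5) — not an equilibrium.
(A, B): P1 prefers B (-2 > -3) — not an equilibrium.
(B, A): P2 prefers B (0 > -1) — not an equilibrium.
(B, B): P1 gets -2 ≥ -3 from A, and P2 gets 0 ≥ -1 from A — Nash equilibrium.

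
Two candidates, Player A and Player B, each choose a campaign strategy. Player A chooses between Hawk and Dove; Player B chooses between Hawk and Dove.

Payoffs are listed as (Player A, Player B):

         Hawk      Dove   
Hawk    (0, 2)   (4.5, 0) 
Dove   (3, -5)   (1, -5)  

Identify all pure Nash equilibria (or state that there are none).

(Dove, Hawk)

(Hawk, Hawk): Player A prefers Dove (3 > 0) — not an equilibrium.
(Hawk, Dove): Player B prefers Hawk (2 > 0) — not an equilibrium.
(Dove, Hawk): Player A gets 3 ≥ 0 from Hawk, and Player B gets -5 ≥ -5 from Dove — Nash equilibrium.
(Dove, Dove): Player A prefers Hawk (4.5 > 1) — not an equilibrium.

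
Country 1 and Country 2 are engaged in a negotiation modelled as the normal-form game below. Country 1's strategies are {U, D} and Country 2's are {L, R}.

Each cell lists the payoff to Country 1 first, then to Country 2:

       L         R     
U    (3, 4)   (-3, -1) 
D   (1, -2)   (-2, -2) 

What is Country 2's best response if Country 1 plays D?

either — both L and R are best responses

Against D, Country 2 earns -2 from L and -2 from R.
So either strategy is a best response.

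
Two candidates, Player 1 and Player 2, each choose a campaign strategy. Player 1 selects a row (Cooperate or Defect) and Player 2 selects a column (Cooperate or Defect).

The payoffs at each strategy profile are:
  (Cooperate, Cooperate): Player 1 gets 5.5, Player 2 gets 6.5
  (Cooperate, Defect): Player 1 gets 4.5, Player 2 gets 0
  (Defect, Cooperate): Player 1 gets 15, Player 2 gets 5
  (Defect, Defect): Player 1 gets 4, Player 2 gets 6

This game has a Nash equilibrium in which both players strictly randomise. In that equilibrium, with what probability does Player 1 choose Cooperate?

2/15

Let r be the probability that Player 1 plays Cooperate. In a completely mixed equilibrium, Player 2 must be indifferent between Cooperate and Defect.
Player 2's expected payoff from Cooperate is 6.5r + 5(1−r); from Defect it is 6(1−r).
Setting these equal: 1.5r + 5 = −6r + 6, so r = 2/15.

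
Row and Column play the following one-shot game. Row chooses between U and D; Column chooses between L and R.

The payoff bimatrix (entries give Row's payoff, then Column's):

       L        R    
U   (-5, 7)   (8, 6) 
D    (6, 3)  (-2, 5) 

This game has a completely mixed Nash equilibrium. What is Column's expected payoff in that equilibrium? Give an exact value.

First find x, the probability Row plays U, from Column's indifference between L and R: 7x + 3(1−x) = 6x + 5(1−x), giving x = 2/3.
Since Column is indifferent in equilibrium, Column's expected payoff equals the payoff from either column against (2/3, 1/3). Using L: 7(2/3) + 3(1/3) = 17/3.

17/3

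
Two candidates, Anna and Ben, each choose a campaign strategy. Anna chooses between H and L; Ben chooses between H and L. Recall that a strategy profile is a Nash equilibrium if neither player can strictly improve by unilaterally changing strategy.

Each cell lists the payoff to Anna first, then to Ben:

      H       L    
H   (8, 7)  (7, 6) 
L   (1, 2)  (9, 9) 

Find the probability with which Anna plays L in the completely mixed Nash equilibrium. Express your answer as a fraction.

1/8

Let x be the probability that Anna plays H. In a completely mixed equilibrium, Ben must be indifferent between H and L.
Ben's expected payoff from H is 7x + 2(1−x); from L it is 6x + 9(1−x).
Setting these equal: 5x + 2 = −3x + 9, so x = 7/8.
Therefore Anna plays L with probability 1 − 7/8 = 1/8.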